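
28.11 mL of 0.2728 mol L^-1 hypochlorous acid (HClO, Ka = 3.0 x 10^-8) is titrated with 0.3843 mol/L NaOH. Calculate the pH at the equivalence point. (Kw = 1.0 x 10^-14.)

10.36

n(HClO) = 0.2728 x 0.02811 = 0.007668 mol; V(NaOH) at equivalence = 0.007668/0.3843 = 0.01995 L.
At equivalence all the acid is converted to ClO-; total volume = 0.02811 + 0.01995 = 0.04806 L, so [ClO-] = 0.007668/0.04806 = 0.1595 M.
Kb = Kw/Ka = 1.0e-14 / 3.0 x 10^-8 = 3.33e-7.
[OH^-] = sqrt(Kb x [ClO-]) = sqrt(3.33e-7 x 0.1595) = 0.000231 M.
pOH = 3.64, so pH = 14.00 - 3.64 = 10.36.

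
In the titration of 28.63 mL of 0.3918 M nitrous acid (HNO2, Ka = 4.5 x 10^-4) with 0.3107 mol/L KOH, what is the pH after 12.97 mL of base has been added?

3.10

Initial n(HNO2) = 0.3918 x 0.02863 = 0.01122 mol.
n(KOH) added = 0.3107 x 0.01297 = 0.004030 mol, converting that many moles of HNO2 to NO2-.
Remaining n(HNO2) = 0.007187 mol; n(NO2-) = 0.004030 mol.
By Henderson-Hasselbalch, pH = pKa + log([A^-]/[HA]) = 3.35 + log(0.004030/0.007187) = 3.35 + (-0.25) = 3.10.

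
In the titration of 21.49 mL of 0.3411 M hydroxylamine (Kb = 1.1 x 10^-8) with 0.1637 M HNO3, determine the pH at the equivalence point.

3.50

n(NH2OH) = 0.3411 x 0.02149 = 0.007330 mol; V(HNO3) at equivalence = 0.007330/0.1637 = 0.04478 L.
At equivalence the base is fully converted to NH3OH+; total volume = 0.06627 L, so [NH3OH+] = 0.007330/0.06627 = 0.1106 M.
Ka(NH3OH+) = Kw/Kb = 1.0e-14 / 1.1 x 10^-8 = 9.09e-7.
[H^+] = sqrt(Ka x [NH3OH+]) = sqrt(9.09e-7 x 0.1106) = 0.000317 M.
pH = -log(0.000317) = 3.50.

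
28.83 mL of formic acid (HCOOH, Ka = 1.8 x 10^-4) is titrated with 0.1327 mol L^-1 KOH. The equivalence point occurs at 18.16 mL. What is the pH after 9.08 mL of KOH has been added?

3.74

9.08 mL is exactly half the equivalence volume (18.16/2), i.e. the half-equivalence point.
There, n(HA) = n(A^-), so pH = pKa = -log(1.8 x 10^-4) = 3.74.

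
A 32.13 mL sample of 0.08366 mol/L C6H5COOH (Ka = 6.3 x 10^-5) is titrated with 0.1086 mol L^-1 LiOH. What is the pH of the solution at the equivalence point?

n(C6H5COOH) = 0.08366 x 0.03213 = 0.002688 mol; V(LiOH) at equivalence = 0.002688/0.1086 = 0.02475 L.
At equivalence all the acid is converted to C6H5COO-; total volume = 0.03213 + 0.02475 = 0.05688 L, so [C6H5COO-] = 0.002688/0.05688 = 0.04726 M.
Kb = Kw/Ka = 1.0e-14 / 6.3 x 10^-5 = 1.59e-10.
[OH^-] = sqrt(Kb x [C6H5COO-]) = sqrt(1.59e-10 x 0.04726) = 2.74e-6 M.
pOH = 5.56, so pH = 14.00 - 5.56 = 8.44.

8.44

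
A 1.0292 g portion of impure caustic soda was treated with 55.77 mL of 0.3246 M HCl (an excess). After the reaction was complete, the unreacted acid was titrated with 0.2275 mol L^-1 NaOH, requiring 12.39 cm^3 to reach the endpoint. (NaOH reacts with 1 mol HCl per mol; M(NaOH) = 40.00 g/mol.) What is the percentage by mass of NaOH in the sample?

Total n(HCl) added = 0.3246 x 0.05577 = 0.01810 mol.
n(NaOH) used = 0.2275 x 0.01239 = 0.002819 mol, which equals the excess n(HCl).
So n(HCl) consumed by the sample = 0.01810 - 0.002819 = 0.01528 mol.
n(NaOH) = 0.01528 / 1 = 0.01528 mol.
mass NaOH = 0.01528 x 40.00 = 0.6114 g, so %NaOH = 0.6114/1.0292 x 100 = 59.4%.

59.4%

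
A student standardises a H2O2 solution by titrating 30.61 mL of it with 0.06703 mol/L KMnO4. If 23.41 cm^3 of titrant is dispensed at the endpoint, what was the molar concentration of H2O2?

n(KMnO4) = 0.06703 x 0.02341 = 0.001569 mol.
From the balanced equation, 2 mol KMnO4 reacts with 5 mol H2O2, so n(H2O2) = 0.001569 x 5/2 = 0.003923 mol.
[H2O2] = 0.003923 / 0.03061 L = 0.128 M.

0.128 M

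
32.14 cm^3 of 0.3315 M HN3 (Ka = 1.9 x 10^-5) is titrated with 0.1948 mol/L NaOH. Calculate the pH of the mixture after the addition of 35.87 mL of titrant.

5.00

Initial n(HN3) = 0.3315 x 0.03214 = 0.01065 mol.
n(NaOH) added = 0.1948 x 0.03587 = 0.006987 mol, converting that many moles of HN3 to N3-.
Remaining n(HN3) = 0.003667 mol; n(N3-) = 0.006987 mol.
By Henderson-Hasselbalch, pH = pKa + log([A^-]/[HA]) = 4.72 + log(0.006987/0.003667) = 4.72 + (+0.28) = 5.00.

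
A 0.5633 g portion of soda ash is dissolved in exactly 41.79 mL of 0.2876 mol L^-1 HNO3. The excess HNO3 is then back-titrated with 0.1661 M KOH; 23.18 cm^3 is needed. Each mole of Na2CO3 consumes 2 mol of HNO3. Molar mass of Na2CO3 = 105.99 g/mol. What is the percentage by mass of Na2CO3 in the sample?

76.8%

Total n(HNO3) added = 0.2876 x 0.04179 = 0.01202 mol.
n(KOH) used = 0.1661 x 0.02318 = 0.003850 mol, which equals the excess n(HNO3).
So n(HNO3) consumed by the sample = 0.01202 - 0.003850 = 0.008169 mol.
n(Na2CO3) = 0.008169 / 2 = 0.004084 mol.
mass Na2CO3 = 0.004084 x 105.99 = 0.4329 g, so %Na2CO3 = 0.4329/0.5633 x 100 = 76.8%.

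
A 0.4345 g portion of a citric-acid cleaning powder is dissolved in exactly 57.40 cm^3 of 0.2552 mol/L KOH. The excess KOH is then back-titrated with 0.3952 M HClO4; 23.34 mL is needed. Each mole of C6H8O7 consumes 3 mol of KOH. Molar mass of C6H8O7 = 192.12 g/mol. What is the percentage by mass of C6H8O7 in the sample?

Total n(KOH) added = 0.2552 x 0.05740 = 0.01465 mol.
n(HClO4) used = 0.3952 x 0.02334 = 0.009224 mol, which equals the excess n(KOH).
So n(KOH) consumed by the sample = 0.01465 - 0.009224 = 0.005425 mol.
n(C6H8O7) = 0.005425 / 3 = 0.001808 mol.
mass C6H8O7 = 0.001808 x 192.12 = 0.3474 g, so %C6H8O7 = 0.3474/0.4345 x 100 = 80.0%.

80.0%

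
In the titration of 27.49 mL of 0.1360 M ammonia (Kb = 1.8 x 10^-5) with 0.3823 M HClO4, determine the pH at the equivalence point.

n(NH3) = 0.1360 x 0.02749 = 0.003739 mol; V(HClO4) at equivalence = 0.003739/0.3823 = 0.009779 L.
At equivalence the base is fully converted to NH4+; total volume = 0.03727 L, so [NH4+] = 0.003739/0.03727 = 0.1003 M.
Ka(NH4+) = Kw/Kb = 1.0e-14 / 1.8 x 10^-5 = 5.56e-10.
[H^+] = sqrt(Ka x [NH4+]) = sqrt(5.56e-10 x 0.1003) = 7.47e-6 M.
pH = -log(7.47e-6) = 5.13.

5.13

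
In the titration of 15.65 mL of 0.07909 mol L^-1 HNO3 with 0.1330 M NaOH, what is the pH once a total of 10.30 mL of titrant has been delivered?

11.71

n(acid) = 0.07909 x 0.01565 = 0.001238 mol; n(NaOH) added = 0.1330 x 0.01030 = 0.001370 mol.
Base is in excess by 0.001370 - 0.001238 = 0.0001321 mol in a total volume of 0.02595 L.
[OH^-] = 0.0001321/0.02595 = 0.005092 M, so pOH = 2.29 and pH = 14.00 - 2.29 = 11.71.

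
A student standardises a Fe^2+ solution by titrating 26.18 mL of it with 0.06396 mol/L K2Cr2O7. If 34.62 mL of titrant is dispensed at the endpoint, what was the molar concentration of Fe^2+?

0.507 M

n(K2Cr2O7) = 0.06396 x 0.03462 = 0.002214 mol.
From the balanced equation, 1 mol K2Cr2O7 reacts with 6 mol Fe^2+, so n(Fe^2+) = 0.002214 x 6/1 = 0.01329 mol.
[Fe^2+] = 0.01329 / 0.02618 L = 0.507 M.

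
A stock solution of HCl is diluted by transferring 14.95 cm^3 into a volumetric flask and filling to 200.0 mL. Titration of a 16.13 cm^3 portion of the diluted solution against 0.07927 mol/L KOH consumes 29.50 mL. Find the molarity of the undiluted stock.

n(KOH) = 0.07927 x 0.02950 = 0.002338 mol.
n(HCl) in the aliquot = 0.002338 mol.
[diluted HCl] = 0.002338 / 0.01613 = 0.1450 M.
Dilution factor = 200.0/14.95 = 13.38, so [stock] = 0.1450 x 13.38 = 1.94 M.

1.94 M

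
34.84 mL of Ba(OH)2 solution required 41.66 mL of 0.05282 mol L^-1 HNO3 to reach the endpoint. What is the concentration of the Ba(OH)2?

0.0316 M

n(HNO3) delivered = 0.05282 x 0.04166 = 0.002200 mol.
The reaction is 1 Ba(OH)2 + 2 HNO3, so n(Ba(OH)2) = 0.002200 x 1/2 = 0.001100 mol.
[Ba(OH)2] = 0.001100 mol / 0.03484 L = 0.0316 M.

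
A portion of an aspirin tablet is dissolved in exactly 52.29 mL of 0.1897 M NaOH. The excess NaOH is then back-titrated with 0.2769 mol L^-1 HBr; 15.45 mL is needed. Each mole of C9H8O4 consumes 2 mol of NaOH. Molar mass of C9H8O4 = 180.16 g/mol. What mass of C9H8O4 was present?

Total n(NaOH) added = 0.1897 x 0.05229 = 0.009919 mol.
n(HBr) used = 0.2769 x 0.01545 = 0.004278 mol, which equals the excess n(NaOH).
So n(NaOH) consumed by the sample = 0.009919 - 0.004278 = 0.005641 mol.
n(C9H8O4) = 0.005641 / 2 = 0.002821 mol.
mass = 0.002821 mol x 180.16 g/mol = 0.508 g.

0.508 g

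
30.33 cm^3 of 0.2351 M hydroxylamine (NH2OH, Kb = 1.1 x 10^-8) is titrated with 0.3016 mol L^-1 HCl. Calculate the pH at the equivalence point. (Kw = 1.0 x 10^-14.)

n(NH2OH) = 0.2351 x 0.03033 = 0.007131 mol; V(HCl) at equivalence = 0.007131/0.3016 = 0.02364 L.
At equivalence the base is fully converted to NH3OH+; total volume = 0.05397 L, so [NH3OH+] = 0.007131/0.05397 = 0.1321 M.
Ka(NH3OH+) = Kw/Kb = 1.0e-14 / 1.1 x 10^-8 = 9.09e-7.
[H^+] = sqrt(Ka x [NH3OH+]) = sqrt(9.09e-7 x 0.1321) = 0.000347 M.
pH = -log(0.000347) = 3.46.

3.46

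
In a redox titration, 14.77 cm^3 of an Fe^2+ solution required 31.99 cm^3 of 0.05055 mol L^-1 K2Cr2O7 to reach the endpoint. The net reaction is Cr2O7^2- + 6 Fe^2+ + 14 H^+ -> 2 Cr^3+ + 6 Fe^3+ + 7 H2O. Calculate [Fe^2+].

0.657 M

n(K2Cr2O7) = 0.05055 x 0.03199 = 0.001617 mol.
From the balanced equation, 1 mol K2Cr2O7 reacts with 6 mol Fe^2+, so n(Fe^2+) = 0.001617 x 6/1 = 0.009703 mol.
[Fe^2+] = 0.009703 / 0.01477 L = 0.657 M.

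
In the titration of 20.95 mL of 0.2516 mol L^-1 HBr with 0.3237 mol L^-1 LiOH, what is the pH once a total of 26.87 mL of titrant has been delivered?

n(acid) = 0.2516 x 0.02095 = 0.005271 mol; n(LiOH) added = 0.3237 x 0.02687 = 0.008698 mol.
Base is in excess by 0.008698 - 0.005271 = 0.003427 mol in a total volume of 0.04782 L.
[OH^-] = 0.003427/0.04782 = 0.07166 M, so pOH = 1.14 and pH = 14.00 - 1.14 = 12.86.

12.86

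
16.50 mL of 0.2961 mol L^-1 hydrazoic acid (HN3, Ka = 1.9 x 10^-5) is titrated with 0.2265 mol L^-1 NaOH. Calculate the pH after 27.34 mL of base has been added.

12.47

n(acid) = 0.2961 x 0.01650 = 0.004886 mol; n(NaOH) added = 0.2265 x 0.02734 = 0.006193 mol.
Base is in excess by 0.006193 - 0.004886 = 0.001307 mol in a total volume of 0.04384 L.
[OH^-] = 0.001307/0.04384 = 0.02981 M, so pOH = 1.53 and pH = 14.00 - 1.53 = 12.47.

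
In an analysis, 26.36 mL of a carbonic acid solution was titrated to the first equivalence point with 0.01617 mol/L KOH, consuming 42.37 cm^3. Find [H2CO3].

0.0260 M

n(KOH) = 0.01617 x 0.04237 = 0.0006851 mol.
At the first equivalence point, 1 mol OH^- react per mol H2CO3, so n(H2CO3) = 0.0006851 / 1 = 0.0006851 mol.
[H2CO3] = 0.0006851 / 0.02636 L = 0.0260 M.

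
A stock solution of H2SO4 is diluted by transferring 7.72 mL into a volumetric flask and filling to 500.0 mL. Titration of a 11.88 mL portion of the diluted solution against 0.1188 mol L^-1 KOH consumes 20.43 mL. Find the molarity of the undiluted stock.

n(KOH) = 0.1188 x 0.02043 = 0.002427 mol.
n(H2SO4) in the aliquot = 0.002427 x 1/2 = 0.001214 mol.
[diluted H2SO4] = 0.001214 / 0.01188 = 0.1022 M.
Dilution factor = 500.0/7.720 = 64.77, so [stock] = 0.1022 x 64.77 = 6.62 M.

6.62 M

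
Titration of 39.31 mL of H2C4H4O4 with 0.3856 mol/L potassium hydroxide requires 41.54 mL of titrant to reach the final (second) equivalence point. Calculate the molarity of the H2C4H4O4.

0.204 M

n(KOH) = 0.3856 x 0.04154 = 0.01602 mol.
At the final (second) equivalence point, 2 mol OH^- react per mol H2C4H4O4, so n(H2C4H4O4) = 0.01602 / 2 = 0.008009 mol.
[H2C4H4O4] = 0.008009 / 0.03931 L = 0.204 M.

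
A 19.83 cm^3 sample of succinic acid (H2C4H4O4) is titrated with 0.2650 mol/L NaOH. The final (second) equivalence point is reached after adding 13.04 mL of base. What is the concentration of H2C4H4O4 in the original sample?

n(NaOH) = 0.2650 x 0.01304 = 0.003456 mol.
At the final (second) equivalence point, 2 mol OH^- react per mol H2C4H4O4, so n(H2C4H4O4) = 0.003456 / 2 = 0.001728 mol.
[H2C4H4O4] = 0.001728 / 0.01983 L = 0.0871 M.

0.0871 M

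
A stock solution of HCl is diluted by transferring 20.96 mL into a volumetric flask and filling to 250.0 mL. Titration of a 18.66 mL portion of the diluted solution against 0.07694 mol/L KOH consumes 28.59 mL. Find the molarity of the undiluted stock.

n(KOH) = 0.07694 x 0.02859 = 0.002200 mol.
n(HCl) in the aliquot = 0.002200 mol.
[diluted HCl] = 0.002200 / 0.01866 = 0.1179 M.
Dilution factor = 250.0/20.96 = 11.93, so [stock] = 0.1179 x 11.93 = 1.41 M.

1.41 M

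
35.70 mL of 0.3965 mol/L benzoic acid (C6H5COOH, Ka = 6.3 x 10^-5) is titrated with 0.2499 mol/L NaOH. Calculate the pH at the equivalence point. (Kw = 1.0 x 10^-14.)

8.69

n(C6H5COOH) = 0.3965 x 0.03570 = 0.01416 mol; V(NaOH) at equivalence = 0.01416/0.2499 = 0.05664 L.
At equivalence all the acid is converted to C6H5COO-; total volume = 0.03570 + 0.05664 = 0.09234 L, so [C6H5COO-] = 0.01416/0.09234 = 0.1533 M.
Kb = Kw/Ka = 1.0e-14 / 6.3 x 10^-5 = 1.59e-10.
[OH^-] = sqrt(Kb x [C6H5COO-]) = sqrt(1.59e-10 x 0.1533) = 4.93e-6 M.
pOH = 5.31, so pH = 14.00 - 5.31 = 8.69.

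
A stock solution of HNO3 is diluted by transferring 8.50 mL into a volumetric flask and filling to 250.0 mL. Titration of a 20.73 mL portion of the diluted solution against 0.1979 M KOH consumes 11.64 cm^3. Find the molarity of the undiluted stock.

n(KOH) = 0.1979 x 0.01164 = 0.002304 mol.
n(HNO3) in the aliquot = 0.002304 mol.
[diluted HNO3] = 0.002304 / 0.02073 = 0.1111 M.
Dilution factor = 250.0/8.500 = 29.41, so [stock] = 0.1111 x 29.41 = 3.27 M.

3.27 M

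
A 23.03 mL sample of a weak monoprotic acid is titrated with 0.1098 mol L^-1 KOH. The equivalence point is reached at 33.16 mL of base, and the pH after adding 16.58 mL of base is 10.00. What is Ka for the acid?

16.58 mL is half of the equivalence volume, so this is the half-equivalence point where [HA] = [A^-].
At half-equivalence pH = pKa, so pKa = 10.00.
Ka = 10^(-10.00) = 1.0 x 10^-10.

1.0 x 10^-10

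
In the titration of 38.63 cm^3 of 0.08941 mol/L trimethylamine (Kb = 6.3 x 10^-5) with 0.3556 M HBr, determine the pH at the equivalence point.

5.47

n((CH3)3N) = 0.08941 x 0.03863 = 0.003454 mol; V(HBr) at equivalence = 0.003454/0.3556 = 0.009713 L.
At equivalence the base is fully converted to (CH3)3NH+; total volume = 0.04834 L, so [(CH3)3NH+] = 0.003454/0.04834 = 0.07145 M.
Ka((CH3)3NH+) = Kw/Kb = 1.0e-14 / 6.3 x 10^-5 = 1.59e-10.
[H^+] = sqrt(Ka x [(CH3)3NH+]) = sqrt(1.59e-10 x 0.07145) = 3.37e-6 M.
pH = -log(3.37e-6) = 5.47.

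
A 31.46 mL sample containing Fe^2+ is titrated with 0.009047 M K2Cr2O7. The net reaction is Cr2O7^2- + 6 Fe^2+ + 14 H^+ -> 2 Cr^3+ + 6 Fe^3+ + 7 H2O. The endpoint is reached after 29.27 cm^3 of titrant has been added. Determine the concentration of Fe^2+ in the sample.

n(K2Cr2O7) = 0.009047 x 0.02927 = 0.0002648 mol.
From the balanced equation, 1 mol K2Cr2O7 reacts with 6 mol Fe^2+, so n(Fe^2+) = 0.0002648 x 6/1 = 0.001589 mol.
[Fe^2+] = 0.001589 / 0.03146 L = 0.0505 M.

0.0505 M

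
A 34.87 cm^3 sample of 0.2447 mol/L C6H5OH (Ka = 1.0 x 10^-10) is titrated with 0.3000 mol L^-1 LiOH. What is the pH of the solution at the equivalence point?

11.56

n(C6H5OH) = 0.2447 x 0.03487 = 0.008533 mol; V(LiOH) at equivalence = 0.008533/0.3000 = 0.02844 L.
At equivalence all the acid is converted to C6H5O-; total volume = 0.03487 + 0.02844 = 0.06331 L, so [C6H5O-] = 0.008533/0.06331 = 0.1348 M.
Kb = Kw/Ka = 1.0e-14 / 1.0 x 10^-10 = 0.000100.
[OH^-] = sqrt(Kb x [C6H5O-]) = sqrt(0.000100 x 0.1348) = 0.00367 M.
pOH = 2.44, so pH = 14.00 - 2.44 = 11.56.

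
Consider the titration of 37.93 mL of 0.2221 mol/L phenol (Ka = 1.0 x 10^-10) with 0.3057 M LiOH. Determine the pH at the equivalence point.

11.55

n(C6H5OH) = 0.2221 x 0.03793 = 0.008424 mol; V(LiOH) at equivalence = 0.008424/0.3057 = 0.02756 L.
At equivalence all the acid is converted to C6H5O-; total volume = 0.03793 + 0.02756 = 0.06549 L, so [C6H5O-] = 0.008424/0.06549 = 0.1286 M.
Kb = Kw/Ka = 1.0e-14 / 1.0 x 10^-10 = 0.000100.
[OH^-] = sqrt(Kb x [C6H5O-]) = sqrt(0.000100 x 0.1286) = 0.00359 M.
pOH = 2.45, so pH = 14.00 - 2.45 = 11.55.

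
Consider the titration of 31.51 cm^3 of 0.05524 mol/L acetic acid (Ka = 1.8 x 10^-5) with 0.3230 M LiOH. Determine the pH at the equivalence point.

n(CH3COOH) = 0.05524 x 0.03151 = 0.001741 mol; V(LiOH) at equivalence = 0.001741/0.3230 = 0.005389 L.
At equivalence all the acid is converted to CH3COO-; total volume = 0.03151 + 0.005389 = 0.03690 L, so [CH3COO-] = 0.001741/0.03690 = 0.04717 M.
Kb = Kw/Ka = 1.0e-14 / 1.8 x 10^-5 = 5.56e-10.
[OH^-] = sqrt(Kb x [CH3COO-]) = sqrt(5.56e-10 x 0.04717) = 5.12e-6 M.
pOH = 5.29, so pH = 14.00 - 5.29 = 8.71.

8.71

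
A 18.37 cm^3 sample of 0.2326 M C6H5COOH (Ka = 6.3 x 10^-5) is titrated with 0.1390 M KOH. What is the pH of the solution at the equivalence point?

8.57

n(C6H5COOH) = 0.2326 x 0.01837 = 0.004273 mol; V(KOH) at equivalence = 0.004273/0.1390 = 0.03074 L.
At equivalence all the acid is converted to C6H5COO-; total volume = 0.01837 + 0.03074 = 0.04911 L, so [C6H5COO-] = 0.004273/0.04911 = 0.08701 M.
Kb = Kw/Ka = 1.0e-14 / 6.3 x 10^-5 = 1.59e-10.
[OH^-] = sqrt(Kb x [C6H5COO-]) = sqrt(1.59e-10 x 0.08701) = 3.72e-6 M.
pOH = 5.43, so pH = 14.00 - 5.43 = 8.57.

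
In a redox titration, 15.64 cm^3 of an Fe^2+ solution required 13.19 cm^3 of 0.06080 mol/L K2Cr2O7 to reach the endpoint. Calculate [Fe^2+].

n(K2Cr2O7) = 0.06080 x 0.01319 = 0.0008020 mol.
From the balanced equation, 1 mol K2Cr2O7 reacts with 6 mol Fe^2+, so n(Fe^2+) = 0.0008020 x 6/1 = 0.004812 mol.
[Fe^2+] = 0.004812 / 0.01564 L = 0.308 M.

0.308 M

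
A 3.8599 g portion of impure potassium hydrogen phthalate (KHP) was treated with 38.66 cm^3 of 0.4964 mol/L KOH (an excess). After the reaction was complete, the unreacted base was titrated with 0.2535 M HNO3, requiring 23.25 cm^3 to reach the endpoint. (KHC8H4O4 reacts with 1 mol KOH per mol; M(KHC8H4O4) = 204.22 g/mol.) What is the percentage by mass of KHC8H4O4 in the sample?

70.4%

Total n(KOH) added = 0.4964 x 0.03866 = 0.01919 mol.
n(HNO3) used = 0.2535 x 0.02325 = 0.005894 mol, which equals the excess n(KOH).
So n(KOH) consumed by the sample = 0.01919 - 0.005894 = 0.01330 mol.
n(KHC8H4O4) = 0.01330 / 1 = 0.01330 mol.
mass KHC8H4O4 = 0.01330 x 204.22 = 2.716 g, so %KHC8H4O4 = 2.716/3.8599 x 100 = 70.4%.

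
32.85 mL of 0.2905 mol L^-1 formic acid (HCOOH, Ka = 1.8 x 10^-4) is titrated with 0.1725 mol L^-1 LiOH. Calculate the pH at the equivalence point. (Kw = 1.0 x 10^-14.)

8.39

n(HCOOH) = 0.2905 x 0.03285 = 0.009543 mol; V(LiOH) at equivalence = 0.009543/0.1725 = 0.05532 L.
At equivalence all the acid is converted to HCOO-; total volume = 0.03285 + 0.05532 = 0.08817 L, so [HCOO-] = 0.009543/0.08817 = 0.1082 M.
Kb = Kw/Ka = 1.0e-14 / 1.8 x 10^-4 = 5.56e-11.
[OH^-] = sqrt(Kb x [HCOO-]) = sqrt(5.56e-11 x 0.1082) = 2.45e-6 M.
pOH = 5.61, so pH = 14.00 - 5.61 = 8.39.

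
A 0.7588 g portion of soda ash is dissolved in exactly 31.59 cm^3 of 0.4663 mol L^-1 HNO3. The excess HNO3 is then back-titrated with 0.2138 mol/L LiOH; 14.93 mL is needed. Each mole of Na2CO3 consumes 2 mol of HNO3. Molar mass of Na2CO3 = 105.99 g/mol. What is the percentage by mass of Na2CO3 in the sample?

Total n(HNO3) added = 0.4663 x 0.03159 = 0.01473 mol.
n(LiOH) used = 0.2138 x 0.01493 = 0.003192 mol, which equals the excess n(HNO3).
So n(HNO3) consumed by the sample = 0.01473 - 0.003192 = 0.01154 mol.
n(Na2CO3) = 0.01154 / 2 = 0.005769 mol.
mass Na2CO3 = 0.005769 x 105.99 = 0.6115 g, so %Na2CO3 = 0.6115/0.7588 x 100 = 80.6%.

80.6%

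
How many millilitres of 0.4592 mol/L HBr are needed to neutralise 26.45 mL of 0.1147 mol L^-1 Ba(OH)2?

13.2 mL

n(Ba(OH)2) = 0.1147 mol/L x 0.02645 L = 0.003034 mol.
The neutralisation is 1 Ba(OH)2 : 2 HBr, so n(HBr) = 0.003034 x 2/1 = 0.006068 mol.
V(HBr) = 0.006068 / 0.4592 = 0.01321 L = 13.2 mL.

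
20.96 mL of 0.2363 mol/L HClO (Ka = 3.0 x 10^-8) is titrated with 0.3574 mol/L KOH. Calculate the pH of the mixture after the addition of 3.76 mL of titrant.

7.09

Initial n(HClO) = 0.2363 x 0.02096 = 0.004953 mol.
n(KOH) added = 0.3574 x 0.003760 = 0.001344 mol, converting that many moles of HClO to ClO-.
Remaining n(HClO) = 0.003609 mol; n(ClO-) = 0.001344 mol.
By Henderson-Hasselbalch, pH = pKa + log([A^-]/[HA]) = 7.52 + log(0.001344/0.003609) = 7.52 + (-0.43) = 7.09.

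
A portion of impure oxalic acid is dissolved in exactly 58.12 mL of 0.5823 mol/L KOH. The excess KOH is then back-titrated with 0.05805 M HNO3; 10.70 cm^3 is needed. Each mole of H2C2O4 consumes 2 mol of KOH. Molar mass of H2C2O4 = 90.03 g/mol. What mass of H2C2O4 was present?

Total n(KOH) added = 0.5823 x 0.05812 = 0.03384 mol.
n(HNO3) used = 0.05805 x 0.01070 = 0.0006211 mol, which equals the excess n(KOH).
So n(KOH) consumed by the sample = 0.03384 - 0.0006211 = 0.03322 mol.
n(H2C2O4) = 0.03322 / 2 = 0.01661 mol.
mass = 0.01661 mol x 90.03 g/mol = 1.50 g.

1.50 g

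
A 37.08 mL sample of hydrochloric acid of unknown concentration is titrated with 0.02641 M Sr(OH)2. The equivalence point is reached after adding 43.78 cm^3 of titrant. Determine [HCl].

n(Sr(OH)2) delivered = 0.02641 x 0.04378 = 0.001156 mol.
The reaction is 2 HCl + 1 Sr(OH)2, so n(HCl) = 0.001156 x 2/1 = 0.002312 mol.
[HCl] = 0.002312 mol / 0.03708 L = 0.0624 M.

0.0624 M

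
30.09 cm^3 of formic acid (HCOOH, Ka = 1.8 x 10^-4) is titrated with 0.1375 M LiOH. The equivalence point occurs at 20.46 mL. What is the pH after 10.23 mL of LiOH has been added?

10.23 mL is exactly half the equivalence volume (20.46/2), i.e. the half-equivalence point.
There, n(HA) = n(A^-), so pH = pKa = -log(1.8 x 10^-4) = 3.74.

3.74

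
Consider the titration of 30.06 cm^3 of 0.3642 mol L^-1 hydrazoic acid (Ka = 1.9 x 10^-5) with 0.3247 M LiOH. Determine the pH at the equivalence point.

8.98

n(HN3) = 0.3642 x 0.03006 = 0.01095 mol; V(LiOH) at equivalence = 0.01095/0.3247 = 0.03372 L.
At equivalence all the acid is converted to N3-; total volume = 0.03006 + 0.03372 = 0.06378 L, so [N3-] = 0.01095/0.06378 = 0.1717 M.
Kb = Kw/Ka = 1.0e-14 / 1.9 x 10^-5 = 5.26e-10.
[OH^-] = sqrt(Kb x [N3-]) = sqrt(5.26e-10 x 0.1717) = 9.51e-6 M.
pOH = 5.02, so pH = 14.00 - 5.02 = 8.98.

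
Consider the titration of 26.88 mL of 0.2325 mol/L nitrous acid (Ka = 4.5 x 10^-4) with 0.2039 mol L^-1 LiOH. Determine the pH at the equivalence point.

n(HNO2) = 0.2325 x 0.02688 = 0.006250 mol; V(LiOH) at equivalence = 0.006250/0.2039 = 0.03065 L.
At equivalence all the acid is converted to NO2-; total volume = 0.02688 + 0.03065 = 0.05753 L, so [NO2-] = 0.006250/0.05753 = 0.1086 M.
Kb = Kw/Ka = 1.0e-14 / 4.5 x 10^-4 = 2.22e-11.
[OH^-] = sqrt(Kb x [NO2-]) = sqrt(2.22e-11 x 0.1086) = 1.55e-6 M.
pOH = 5.81, so pH = 14.00 - 5.81 = 8.19.

8.19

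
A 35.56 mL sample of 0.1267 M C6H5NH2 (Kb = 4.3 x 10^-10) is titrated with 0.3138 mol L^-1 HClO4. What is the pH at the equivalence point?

2.84

n(C6H5NH2) = 0.1267 x 0.03556 = 0.004505 mol; V(HClO4) at equivalence = 0.004505/0.3138 = 0.01436 L.
At equivalence the base is fully converted to C6H5NH3+; total volume = 0.04992 L, so [C6H5NH3+] = 0.004505/0.04992 = 0.09026 M.
Ka(C6H5NH3+) = Kw/Kb = 1.0e-14 / 4.3 x 10^-10 = 2.33e-5.
[H^+] = sqrt(Ka x [C6H5NH3+]) = sqrt(2.33e-5 x 0.09026) = 0.00145 M.
pH = -log(0.00145) = 2.84.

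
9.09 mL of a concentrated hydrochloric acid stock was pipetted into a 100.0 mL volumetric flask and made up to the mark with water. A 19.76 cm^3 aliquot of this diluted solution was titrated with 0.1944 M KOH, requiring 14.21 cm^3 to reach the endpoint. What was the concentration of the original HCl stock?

1.54 M

n(KOH) = 0.1944 x 0.01421 = 0.002762 mol.
n(HCl) in the aliquot = 0.002762 mol.
[diluted HCl] = 0.002762 / 0.01976 = 0.1398 M.
Dilution factor = 100.0/9.090 = 11.00, so [stock] = 0.1398 x 11.00 = 1.54 M.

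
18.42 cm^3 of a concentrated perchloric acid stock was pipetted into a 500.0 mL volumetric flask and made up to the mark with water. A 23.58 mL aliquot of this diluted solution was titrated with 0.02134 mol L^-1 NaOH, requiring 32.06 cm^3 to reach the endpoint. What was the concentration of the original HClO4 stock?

0.788 M

n(NaOH) = 0.02134 x 0.03206 = 0.0006842 mol.
n(HClO4) in the aliquot = 0.0006842 mol.
[diluted HClO4] = 0.0006842 / 0.02358 = 0.02901 M.
Dilution factor = 500.0/18.42 = 27.14, so [stock] = 0.02901 x 27.14 = 0.788 M.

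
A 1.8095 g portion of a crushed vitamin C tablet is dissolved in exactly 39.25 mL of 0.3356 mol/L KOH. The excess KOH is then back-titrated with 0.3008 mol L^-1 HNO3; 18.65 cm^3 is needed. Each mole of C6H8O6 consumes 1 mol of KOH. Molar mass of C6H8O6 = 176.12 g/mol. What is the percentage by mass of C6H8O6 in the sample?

73.6%

Total n(KOH) added = 0.3356 x 0.03925 = 0.01317 mol.
n(HNO3) used = 0.3008 x 0.01865 = 0.005610 mol, which equals the excess n(KOH).
So n(KOH) consumed by the sample = 0.01317 - 0.005610 = 0.007562 mol.
n(C6H8O6) = 0.007562 / 1 = 0.007562 mol.
mass C6H8O6 = 0.007562 x 176.12 = 1.332 g, so %C6H8O6 = 1.332/1.8095 x 100 = 73.6%.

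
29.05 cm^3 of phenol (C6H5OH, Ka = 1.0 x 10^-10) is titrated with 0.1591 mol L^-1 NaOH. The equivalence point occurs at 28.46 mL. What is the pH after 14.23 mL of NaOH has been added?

10.00

14.23 mL is exactly half the equivalence volume (28.46/2), i.e. the half-equivalence point.
There, n(HA) = n(A^-), so pH = pKa = -log(1.0 x 10^-10) = 10.00.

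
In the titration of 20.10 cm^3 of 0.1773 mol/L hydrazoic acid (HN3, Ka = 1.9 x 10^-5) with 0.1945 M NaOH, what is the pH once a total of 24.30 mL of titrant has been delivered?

n(acid) = 0.1773 x 0.02010 = 0.003564 mol; n(NaOH) added = 0.1945 x 0.02430 = 0.004726 mol.
Base is in excess by 0.004726 - 0.003564 = 0.001163 mol in a total volume of 0.04440 L.
[OH^-] = 0.001163/0.04440 = 0.02619 M, so pOH = 1.58 and pH = 14.00 - 1.58 = 12.42.

12.42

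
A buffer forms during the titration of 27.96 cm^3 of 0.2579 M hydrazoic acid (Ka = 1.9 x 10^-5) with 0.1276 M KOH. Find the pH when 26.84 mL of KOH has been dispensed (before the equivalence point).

Initial n(HN3) = 0.2579 x 0.02796 = 0.007211 mol.
n(KOH) added = 0.1276 x 0.02684 = 0.003425 mol, converting that many moles of HN3 to N3-.
Remaining n(HN3) = 0.003786 mol; n(N3-) = 0.003425 mol.
By Henderson-Hasselbalch, pH = pKa + log([A^-]/[HA]) = 4.72 + log(0.003425/0.003786) = 4.72 + (-0.04) = 4.68.

4.68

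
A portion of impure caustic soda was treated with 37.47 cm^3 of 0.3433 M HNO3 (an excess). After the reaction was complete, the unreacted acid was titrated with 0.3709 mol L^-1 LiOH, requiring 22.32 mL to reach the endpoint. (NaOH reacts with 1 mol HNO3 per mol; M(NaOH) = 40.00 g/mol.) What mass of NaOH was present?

0.183 g

Total n(HNO3) added = 0.3433 x 0.03747 = 0.01286 mol.
n(LiOH) used = 0.3709 x 0.02232 = 0.008278 mol, which equals the excess n(HNO3).
So n(HNO3) consumed by the sample = 0.01286 - 0.008278 = 0.004585 mol.
n(NaOH) = 0.004585 / 1 = 0.004585 mol.
mass = 0.004585 mol x 40.00 g/mol = 0.183 g.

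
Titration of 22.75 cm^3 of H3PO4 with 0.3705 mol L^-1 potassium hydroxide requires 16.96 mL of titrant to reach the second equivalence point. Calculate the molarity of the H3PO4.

n(KOH) = 0.3705 x 0.01696 = 0.006284 mol.
At the second equivalence point, 2 mol OH^- react per mol H3PO4, so n(H3PO4) = 0.006284 / 2 = 0.003142 mol.
[H3PO4] = 0.003142 / 0.02275 L = 0.138 M.

0.138 M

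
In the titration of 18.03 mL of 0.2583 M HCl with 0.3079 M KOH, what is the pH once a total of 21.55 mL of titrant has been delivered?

12.70

n(acid) = 0.2583 x 0.01803 = 0.004657 mol; n(KOH) added = 0.3079 x 0.02155 = 0.006635 mol.
Base is in excess by 0.006635 - 0.004657 = 0.001978 mol in a total volume of 0.03958 L.
[OH^-] = 0.001978/0.03958 = 0.04998 M, so pOH = 1.30 and pH = 14.00 - 1.30 = 12.70.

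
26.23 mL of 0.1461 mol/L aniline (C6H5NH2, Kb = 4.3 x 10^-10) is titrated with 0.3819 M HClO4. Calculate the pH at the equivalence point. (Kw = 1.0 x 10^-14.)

2.80

n(C6H5NH2) = 0.1461 x 0.02623 = 0.003832 mol; V(HClO4) at equivalence = 0.003832/0.3819 = 0.01003 L.
At equivalence the base is fully converted to C6H5NH3+; total volume = 0.03626 L, so [C6H5NH3+] = 0.003832/0.03626 = 0.1057 M.
Ka(C6H5NH3+) = Kw/Kb = 1.0e-14 / 4.3 x 10^-10 = 2.33e-5.
[H^+] = sqrt(Ka x [C6H5NH3+]) = sqrt(2.33e-5 x 0.1057) = 0.00157 M.
pH = -log(0.00157) = 2.80.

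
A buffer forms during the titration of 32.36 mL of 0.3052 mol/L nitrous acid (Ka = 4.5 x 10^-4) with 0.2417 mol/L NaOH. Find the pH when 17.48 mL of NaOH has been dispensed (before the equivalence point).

Initial n(HNO2) = 0.3052 x 0.03236 = 0.009876 mol.
n(NaOH) added = 0.2417 x 0.01748 = 0.004225 mol, converting that many moles of HNO2 to NO2-.
Remaining n(HNO2) = 0.005651 mol; n(NO2-) = 0.004225 mol.
By Henderson-Hasselbalch, pH = pKa + log([A^-]/[HA]) = 3.35 + log(0.004225/0.005651) = 3.35 + (-0.13) = 3.22.

3.22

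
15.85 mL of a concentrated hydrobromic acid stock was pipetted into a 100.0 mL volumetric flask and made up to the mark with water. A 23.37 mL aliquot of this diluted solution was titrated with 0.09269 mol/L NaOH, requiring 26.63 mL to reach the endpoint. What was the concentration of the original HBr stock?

0.666 M

n(NaOH) = 0.09269 x 0.02663 = 0.002468 mol.
n(HBr) in the aliquot = 0.002468 mol.
[diluted HBr] = 0.002468 / 0.02337 = 0.1056 M.
Dilution factor = 100.0/15.85 = 6.309, so [stock] = 0.1056 x 6.309 = 0.666 M.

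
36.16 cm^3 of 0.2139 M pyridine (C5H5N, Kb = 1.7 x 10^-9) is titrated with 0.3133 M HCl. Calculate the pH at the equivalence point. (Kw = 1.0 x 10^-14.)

n(C5H5N) = 0.2139 x 0.03616 = 0.007735 mol; V(HCl) at equivalence = 0.007735/0.3133 = 0.02469 L.
At equivalence the base is fully converted to C5H5NH+; total volume = 0.06085 L, so [C5H5NH+] = 0.007735/0.06085 = 0.1271 M.
Ka(C5H5NH+) = Kw/Kb = 1.0e-14 / 1.7 x 10^-9 = 5.88e-6.
[H^+] = sqrt(Ka x [C5H5NH+]) = sqrt(5.88e-6 x 0.1271) = 0.000865 M.
pH = -log(0.000865) = 3.06.

3.06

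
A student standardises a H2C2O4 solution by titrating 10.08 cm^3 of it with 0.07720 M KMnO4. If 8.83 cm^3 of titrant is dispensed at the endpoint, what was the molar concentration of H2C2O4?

n(KMnO4) = 0.07720 x 0.008830 = 0.0006817 mol.
From the balanced equation, 2 mol KMnO4 reacts with 5 mol H2C2O4, so n(H2C2O4) = 0.0006817 x 5/2 = 0.001704 mol.
[H2C2O4] = 0.001704 / 0.01008 L = 0.169 M.

0.169 M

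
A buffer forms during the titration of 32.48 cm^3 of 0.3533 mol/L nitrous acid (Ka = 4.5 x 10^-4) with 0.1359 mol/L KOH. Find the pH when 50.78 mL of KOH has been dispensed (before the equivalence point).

Initial n(HNO2) = 0.3533 x 0.03248 = 0.01148 mol.
n(KOH) added = 0.1359 x 0.05078 = 0.006901 mol, converting that many moles of HNO2 to NO2-.
Remaining n(HNO2) = 0.004574 mol; n(NO2-) = 0.006901 mol.
By Henderson-Hasselbalch, pH = pKa + log([A^-]/[HA]) = 3.35 + log(0.006901/0.004574) = 3.35 + (+0.18) = 3.53.

3.53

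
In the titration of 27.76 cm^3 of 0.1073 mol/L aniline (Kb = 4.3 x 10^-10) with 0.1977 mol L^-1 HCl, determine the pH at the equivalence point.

2.90

n(C6H5NH2) = 0.1073 x 0.02776 = 0.002979 mol; V(HCl) at equivalence = 0.002979/0.1977 = 0.01507 L.
At equivalence the base is fully converted to C6H5NH3+; total volume = 0.04283 L, so [C6H5NH3+] = 0.002979/0.04283 = 0.06955 M.
Ka(C6H5NH3+) = Kw/Kb = 1.0e-14 / 4.3 x 10^-10 = 2.33e-5.
[H^+] = sqrt(Ka x [C6H5NH3+]) = sqrt(2.33e-5 x 0.06955) = 0.00127 M.
pH = -log(0.00127) = 2.90.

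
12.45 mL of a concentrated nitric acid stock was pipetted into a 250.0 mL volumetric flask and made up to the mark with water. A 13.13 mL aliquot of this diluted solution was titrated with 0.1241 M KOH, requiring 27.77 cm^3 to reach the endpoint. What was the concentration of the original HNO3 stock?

n(KOH) = 0.1241 x 0.02777 = 0.003446 mol.
n(HNO3) in the aliquot = 0.003446 mol.
[diluted HNO3] = 0.003446 / 0.01313 = 0.2625 M.
Dilution factor = 250.0/12.45 = 20.08, so [stock] = 0.2625 x 20.08 = 5.27 M.

5.27 M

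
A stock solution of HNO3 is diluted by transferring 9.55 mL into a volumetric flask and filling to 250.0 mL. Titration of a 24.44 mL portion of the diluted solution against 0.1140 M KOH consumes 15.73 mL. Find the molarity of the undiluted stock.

1.92 M

n(KOH) = 0.1140 x 0.01573 = 0.001793 mol.
n(HNO3) in the aliquot = 0.001793 mol.
[diluted HNO3] = 0.001793 / 0.02444 = 0.07337 M.
Dilution factor = 250.0/9.550 = 26.18, so [stock] = 0.07337 x 26.18 = 1.92 M.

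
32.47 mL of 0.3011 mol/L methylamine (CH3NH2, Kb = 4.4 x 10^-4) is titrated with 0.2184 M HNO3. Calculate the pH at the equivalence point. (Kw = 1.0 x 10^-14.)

5.77

n(CH3NH2) = 0.3011 x 0.03247 = 0.009777 mol; V(HNO3) at equivalence = 0.009777/0.2184 = 0.04477 L.
At equivalence the base is fully converted to CH3NH3+; total volume = 0.07724 L, so [CH3NH3+] = 0.009777/0.07724 = 0.1266 M.
Ka(CH3NH3+) = Kw/Kb = 1.0e-14 / 4.4 x 10^-4 = 2.27e-11.
[H^+] = sqrt(Ka x [CH3NH3+]) = sqrt(2.27e-11 x 0.1266) = 1.70e-6 M.
pH = -log(1.70e-6) = 5.77.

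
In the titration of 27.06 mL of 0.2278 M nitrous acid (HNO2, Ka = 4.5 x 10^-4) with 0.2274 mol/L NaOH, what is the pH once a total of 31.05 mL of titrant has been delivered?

12.19

n(acid) = 0.2278 x 0.02706 = 0.006164 mol; n(NaOH) added = 0.2274 x 0.03105 = 0.007061 mol.
Base is in excess by 0.007061 - 0.006164 = 0.0008965 mol in a total volume of 0.05811 L.
[OH^-] = 0.0008965/0.05811 = 0.01543 M, so pOH = 1.81 and pH = 14.00 - 1.81 = 12.19.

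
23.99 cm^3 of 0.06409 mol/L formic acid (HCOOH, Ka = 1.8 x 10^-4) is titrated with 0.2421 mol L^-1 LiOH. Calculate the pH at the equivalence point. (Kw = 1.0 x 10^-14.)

n(HCOOH) = 0.06409 x 0.02399 = 0.001538 mol; V(LiOH) at equivalence = 0.001538/0.2421 = 0.006351 L.
At equivalence all the acid is converted to HCOO-; total volume = 0.02399 + 0.006351 = 0.03034 L, so [HCOO-] = 0.001538/0.03034 = 0.05068 M.
Kb = Kw/Ka = 1.0e-14 / 1.8 x 10^-4 = 5.56e-11.
[OH^-] = sqrt(Kb x [HCOO-]) = sqrt(5.56e-11 x 0.05068) = 1.68e-6 M.
pOH = 5.78, so pH = 14.00 - 5.78 = 8.22.

8.22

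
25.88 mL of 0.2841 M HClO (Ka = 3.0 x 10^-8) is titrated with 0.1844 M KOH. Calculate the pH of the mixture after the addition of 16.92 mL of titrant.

Initial n(HClO) = 0.2841 x 0.02588 = 0.007353 mol.
n(KOH) added = 0.1844 x 0.01692 = 0.003120 mol, converting that many moles of HClO to ClO-.
Remaining n(HClO) = 0.004232 mol; n(ClO-) = 0.003120 mol.
By Henderson-Hasselbalch, pH = pKa + log([A^-]/[HA]) = 7.52 + log(0.003120/0.004232) = 7.52 + (-0.13) = 7.39.

7.39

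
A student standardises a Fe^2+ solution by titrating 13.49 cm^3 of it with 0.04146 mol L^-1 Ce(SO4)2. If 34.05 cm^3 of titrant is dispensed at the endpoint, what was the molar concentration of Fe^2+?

n(Ce(SO4)2) = 0.04146 x 0.03405 = 0.001412 mol.
From the balanced equation, 1 mol Ce(SO4)2 reacts with 1 mol Fe^2+, so n(Fe^2+) = 0.001412 x 1/1 = 0.001412 mol.
[Fe^2+] = 0.001412 / 0.01349 L = 0.105 M.

0.105 M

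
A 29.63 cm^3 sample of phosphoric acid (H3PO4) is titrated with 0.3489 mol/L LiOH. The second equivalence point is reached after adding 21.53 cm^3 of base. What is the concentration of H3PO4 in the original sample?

n(LiOH) = 0.3489 x 0.02153 = 0.007512 mol.
At the second equivalence point, 2 mol OH^- react per mol H3PO4, so n(H3PO4) = 0.007512 / 2 = 0.003756 mol.
[H3PO4] = 0.003756 / 0.02963 L = 0.127 M.

0.127 M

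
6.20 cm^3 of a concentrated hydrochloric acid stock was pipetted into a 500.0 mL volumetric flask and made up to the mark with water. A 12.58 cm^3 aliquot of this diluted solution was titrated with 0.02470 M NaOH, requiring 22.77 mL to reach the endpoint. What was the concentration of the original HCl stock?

3.61 M

n(NaOH) = 0.02470 x 0.02277 = 0.0005624 mol.
n(HCl) in the aliquot = 0.0005624 mol.
[diluted HCl] = 0.0005624 / 0.01258 = 0.04471 M.
Dilution factor = 500.0/6.200 = 80.65, so [stock] = 0.04471 x 80.65 = 3.61 M.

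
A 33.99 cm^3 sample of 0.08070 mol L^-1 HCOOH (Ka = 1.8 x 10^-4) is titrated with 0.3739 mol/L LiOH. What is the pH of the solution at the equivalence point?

n(HCOOH) = 0.08070 x 0.03399 = 0.002743 mol; V(LiOH) at equivalence = 0.002743/0.3739 = 0.007336 L.
At equivalence all the acid is converted to HCOO-; total volume = 0.03399 + 0.007336 = 0.04133 L, so [HCOO-] = 0.002743/0.04133 = 0.06637 M.
Kb = Kw/Ka = 1.0e-14 / 1.8 x 10^-4 = 5.56e-11.
[OH^-] = sqrt(Kb x [HCOO-]) = sqrt(5.56e-11 x 0.06637) = 1.92e-6 M.
pOH = 5.72, so pH = 14.00 - 5.72 = 8.28.

8.28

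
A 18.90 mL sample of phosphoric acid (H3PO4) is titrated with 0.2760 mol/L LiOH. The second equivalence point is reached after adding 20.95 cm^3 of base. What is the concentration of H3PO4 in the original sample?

0.153 M

n(LiOH) = 0.2760 x 0.02095 = 0.005782 mol.
At the second equivalence point, 2 mol OH^- react per mol H3PO4, so n(H3PO4) = 0.005782 / 2 = 0.002891 mol.
[H3PO4] = 0.002891 / 0.01890 L = 0.153 M.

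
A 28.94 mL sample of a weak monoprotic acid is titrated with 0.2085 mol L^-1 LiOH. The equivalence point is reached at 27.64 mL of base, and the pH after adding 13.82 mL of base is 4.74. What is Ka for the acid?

13.82 mL is half of the equivalence volume, so this is the half-equivalence point where [HA] = [A^-].
At half-equivalence pH = pKa, so pKa = 4.74.
Ka = 10^(-4.74) = 1.8 x 10^-5.

1.8 x 10^-5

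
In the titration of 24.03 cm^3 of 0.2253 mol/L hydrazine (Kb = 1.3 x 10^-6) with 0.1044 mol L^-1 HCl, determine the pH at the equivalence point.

4.63

n(N2H4) = 0.2253 x 0.02403 = 0.005414 mol; V(HCl) at equivalence = 0.005414/0.1044 = 0.05186 L.
At equivalence the base is fully converted to N2H5+; total volume = 0.07589 L, so [N2H5+] = 0.005414/0.07589 = 0.07134 M.
Ka(N2H5+) = Kw/Kb = 1.0e-14 / 1.3 x 10^-6 = 7.69e-9.
[H^+] = sqrt(Ka x [N2H5+]) = sqrt(7.69e-9 x 0.07134) = 2.34e-5 M.
pH = -log(2.34e-5) = 4.63.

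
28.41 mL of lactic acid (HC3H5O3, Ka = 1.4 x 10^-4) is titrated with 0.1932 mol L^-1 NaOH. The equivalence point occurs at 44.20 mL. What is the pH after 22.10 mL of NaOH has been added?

22.10 mL is exactly half the equivalence volume (44.20/2), i.e. the half-equivalence point.
There, n(HA) = n(A^-), so pH = pKa = -log(1.4 x 10^-4) = 3.85.

3.85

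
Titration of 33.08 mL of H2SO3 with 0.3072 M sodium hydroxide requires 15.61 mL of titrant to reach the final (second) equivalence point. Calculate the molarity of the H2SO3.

n(NaOH) = 0.3072 x 0.01561 = 0.004795 mol.
At the final (second) equivalence point, 2 mol OH^- react per mol H2SO3, so n(H2SO3) = 0.004795 / 2 = 0.002398 mol.
[H2SO3] = 0.002398 / 0.03308 L = 0.0725 M.

0.0725 M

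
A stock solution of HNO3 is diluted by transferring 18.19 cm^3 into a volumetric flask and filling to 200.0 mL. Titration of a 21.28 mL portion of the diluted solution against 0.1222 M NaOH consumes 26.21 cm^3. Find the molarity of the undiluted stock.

1.65 M

n(NaOH) = 0.1222 x 0.02621 = 0.003203 mol.
n(HNO3) in the aliquot = 0.003203 mol.
[diluted HNO3] = 0.003203 / 0.02128 = 0.1505 M.
Dilution factor = 200.0/18.19 = 11.00, so [stock] = 0.1505 x 11.00 = 1.65 M.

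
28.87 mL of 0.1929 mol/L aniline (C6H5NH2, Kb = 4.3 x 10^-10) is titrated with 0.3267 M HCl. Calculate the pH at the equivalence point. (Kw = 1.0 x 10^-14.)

n(C6H5NH2) = 0.1929 x 0.02887 = 0.005569 mol; V(HCl) at equivalence = 0.005569/0.3267 = 0.01705 L.
At equivalence the base is fully converted to C6H5NH3+; total volume = 0.04592 L, so [C6H5NH3+] = 0.005569/0.04592 = 0.1213 M.
Ka(C6H5NH3+) = Kw/Kb = 1.0e-14 / 4.3 x 10^-10 = 2.33e-5.
[H^+] = sqrt(Ka x [C6H5NH3+]) = sqrt(2.33e-5 x 0.1213) = 0.00168 M.
pH = -log(0.00168) = 2.77.

2.77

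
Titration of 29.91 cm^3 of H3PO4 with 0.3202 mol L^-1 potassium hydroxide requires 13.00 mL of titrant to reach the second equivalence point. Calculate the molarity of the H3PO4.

n(KOH) = 0.3202 x 0.01300 = 0.004163 mol.
At the second equivalence point, 2 mol OH^- react per mol H3PO4, so n(H3PO4) = 0.004163 / 2 = 0.002081 mol.
[H3PO4] = 0.002081 / 0.02991 L = 0.0696 M.

0.0696 M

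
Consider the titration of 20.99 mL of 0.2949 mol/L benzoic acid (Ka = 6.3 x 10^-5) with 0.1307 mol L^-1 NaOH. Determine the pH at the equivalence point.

8.58

n(C6H5COOH) = 0.2949 x 0.02099 = 0.006190 mol; V(NaOH) at equivalence = 0.006190/0.1307 = 0.04736 L.
At equivalence all the acid is converted to C6H5COO-; total volume = 0.02099 + 0.04736 = 0.06835 L, so [C6H5COO-] = 0.006190/0.06835 = 0.09056 M.
Kb = Kw/Ka = 1.0e-14 / 6.3 x 10^-5 = 1.59e-10.
[OH^-] = sqrt(Kb x [C6H5COO-]) = sqrt(1.59e-10 x 0.09056) = 3.79e-6 M.
pOH = 5.42, so pH = 14.00 - 5.42 = 8.58.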